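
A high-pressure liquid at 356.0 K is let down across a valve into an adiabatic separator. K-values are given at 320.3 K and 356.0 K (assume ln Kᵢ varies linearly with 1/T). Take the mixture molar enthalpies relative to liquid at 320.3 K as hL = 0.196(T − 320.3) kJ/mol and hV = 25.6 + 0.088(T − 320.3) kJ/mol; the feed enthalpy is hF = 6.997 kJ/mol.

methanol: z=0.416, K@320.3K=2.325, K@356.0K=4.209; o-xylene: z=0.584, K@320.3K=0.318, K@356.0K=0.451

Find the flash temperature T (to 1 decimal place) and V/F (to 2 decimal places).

T = 324.9 K, V/F = 0.24

Adiabatic flash: solve Rachford–Rice at each trial T, then check hF = ψ·hV(T) + (1−ψ)·hL(T).
  T = 320.3 K: K = (2.325, 0.318), RR gives ψ = 0.169, H_out = 4.332 kJ/mol
  T = 356.0 K: K = (4.209, 0.451), RR gives ψ = 0.576, H_out = 19.517 kJ/mol
  T = 338.1 K: K = (3.175, 0.382), RR gives ψ = 0.405, H_out = 13.070 kJ/mol
  T = 329.2 K: K = (2.728, 0.349), RR gives ψ = 0.302, H_out = 9.174 kJ/mol
  T = 324.8 K: K = (2.524, 0.334), RR gives ψ = 0.241, H_out = 6.937 kJ/mol
  T = 327.0 K: K = (2.625, 0.342), RR gives ψ = 0.272, H_out = 8.088 kJ/mol
Linear interpolation between T = 324.8 (H_out = 6.937) and T = 327.0 (H_out = 8.088) on hF = 6.997 gives T ≈ 324.9 K, at which ψ = 0.24.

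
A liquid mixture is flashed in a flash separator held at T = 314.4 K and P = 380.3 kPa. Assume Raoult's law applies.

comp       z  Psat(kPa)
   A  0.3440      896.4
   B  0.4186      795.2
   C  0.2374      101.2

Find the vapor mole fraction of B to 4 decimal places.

y_B = 0.4562

Raoult's law: Kᵢ = Pᵢˢᵃᵗ/P = Pᵢˢᵃᵗ/380.3.
  K_A = 896.4/380.3 = 2.357087, K_B = 795.2/380.3 = 2.090981, K_C = 101.2/380.3 = 0.266106
Let ψ = V/F and solve Σ zᵢ(Kᵢ−1)/(1+ψ(Kᵢ−1)) = 0.
g(0) = ΣzᵢKᵢ − 1 = 0.7493 and g(1) = 1 − Σzᵢ/Kᵢ = -0.2383, so a root lies in (0, 1).
Newton–Raphson from ψ = 0.5:
  ψ = 0.5000: g = 0.29840, g' = -0.7525 → ψ = 0.8965
  ψ = 0.8965: g = -0.06791, g' = -1.3492 → ψ = 0.8462
  ψ = 0.8462: g = -0.00497, g' = -1.1623 → ψ = 0.8419
Converged at ψ = 0.8419.
Compositions from xᵢ = zᵢ/(1+ψ(Kᵢ−1)), yᵢ = Kᵢxᵢ:
  A: x = 0.1606, y = 0.3784
  B: x = 0.2182, y = 0.4562
  C: x = 0.6213, y = 0.1653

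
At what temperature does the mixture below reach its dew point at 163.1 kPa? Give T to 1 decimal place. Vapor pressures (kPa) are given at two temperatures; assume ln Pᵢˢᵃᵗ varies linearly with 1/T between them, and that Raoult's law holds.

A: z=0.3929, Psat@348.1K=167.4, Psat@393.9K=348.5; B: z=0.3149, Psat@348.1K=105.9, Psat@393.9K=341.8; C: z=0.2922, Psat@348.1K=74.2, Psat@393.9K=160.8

T = 368.1 K

Dew-point temperature: Σzᵢ·P/Pᵢˢᵃᵗ(T) = 1. Interpolate ln Pᵢˢᵃᵗ = aᵢ + bᵢ/T.
  T = 348.1 K: ΣzᵢP/Pᵢˢᵃᵗ = 1.5101
  T = 393.9 K: ΣzᵢP/Pᵢˢᵃᵗ = 0.6305
  T = 371.0 K: ΣzᵢP/Pᵢˢᵃᵗ = 0.9458
  T = 359.6 K: ΣzᵢP/Pᵢˢᵃᵗ = 1.1835
  T = 365.3 K: ΣzᵢP/Pᵢˢᵃᵗ = 1.0558
  T = 368.1 K: ΣzᵢP/Pᵢˢᵃᵗ = 0.9997
Interpolating between 365.3 K and 368.1 K gives T ≈ 368.1 K.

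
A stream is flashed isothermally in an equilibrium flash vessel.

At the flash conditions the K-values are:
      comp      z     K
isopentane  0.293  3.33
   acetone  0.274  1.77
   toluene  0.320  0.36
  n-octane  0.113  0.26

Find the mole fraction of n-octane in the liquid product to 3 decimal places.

x_n-octane = 0.188

Iterate (Newton) starting at V/F = 0.36:
  V/F = 0.360: g = 0.1564, g' = -0.906 → V/F = 0.533
  V/F = 0.533: g = 0.0056, g' = -0.869 → V/F = 0.539
Converged at V/F = 0.539.
Compositions from xᵢ = zᵢ/(1+V/F(Kᵢ−1)), yᵢ = Kᵢxᵢ:
  isopentane: x = 0.130, y = 0.433
  acetone: x = 0.194, y = 0.343
  toluene: x = 0.489, y = 0.176
  n-octane: x = 0.188, y = 0.049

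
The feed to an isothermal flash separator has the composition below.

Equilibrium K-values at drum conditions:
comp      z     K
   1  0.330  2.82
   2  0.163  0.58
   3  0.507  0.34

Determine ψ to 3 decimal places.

Material balance + equilibrium reduce to Σ zᵢ(Kᵢ−1)/(1+ψ(Kᵢ−1)) = 0.
Feasibility: ΣzᵢKᵢ = 1.198, Σzᵢ/Kᵢ = 1.889 — both > 1, two phases present.
Newton–Raphson from ψ = 0.5:
  ψ = 0.500: g = -0.2716, g' = -0.838 → ψ = 0.176
  ψ = 0.176: g = 0.0026, g' = -0.944 → ψ = 0.179
Converged at ψ = 0.179.

ψ = 0.179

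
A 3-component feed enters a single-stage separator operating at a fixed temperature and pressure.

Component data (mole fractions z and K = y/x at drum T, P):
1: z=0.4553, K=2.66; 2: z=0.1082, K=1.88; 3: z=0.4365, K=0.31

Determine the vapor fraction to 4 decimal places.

ψ = 0.5214

Let ψ = V/F and solve Σ zᵢ(Kᵢ−1)/(1+ψ(Kᵢ−1)) = 0.
Feasibility: ΣzᵢKᵢ = 1.5498, Σzᵢ/Kᵢ = 1.6368 — both > 1, two phases present.
Newton–Raphson from ψ = 0.7:
  ψ = 0.7000: g = -0.17406, g' = -1.0780 → ψ = 0.5385
  ψ = 0.5385: g = -0.01562, g' = -0.9146 → ψ = 0.5215
  ψ = 0.5215: g = -0.00007, g' = -0.9069 → ψ = 0.5214
Converged at ψ = 0.5214.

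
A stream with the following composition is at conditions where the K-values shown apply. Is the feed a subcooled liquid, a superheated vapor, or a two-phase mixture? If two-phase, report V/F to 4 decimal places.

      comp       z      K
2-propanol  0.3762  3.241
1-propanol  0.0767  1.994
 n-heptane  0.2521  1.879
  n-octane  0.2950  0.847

ΣzᵢKᵢ = 2.0958; Σzᵢ/Kᵢ = 0.6370.
Since Σzᵢ/Kᵢ < 1 the mixture is above its dew point — single vapor phase.

superheated vapor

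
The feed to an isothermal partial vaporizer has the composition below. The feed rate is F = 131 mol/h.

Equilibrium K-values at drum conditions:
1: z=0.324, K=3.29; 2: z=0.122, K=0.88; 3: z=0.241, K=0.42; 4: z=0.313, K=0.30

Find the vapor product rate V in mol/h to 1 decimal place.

V = 36.4 mol/h

Material balance + equilibrium reduce to Σ zᵢ(Kᵢ−1)/(1+β(Kᵢ−1)) = 0.
Check two-phase: ΣzᵢKᵢ = 1.368 > 1 and Σzᵢ/Kᵢ = 1.854 > 1, so g(0) = 0.368 > 0 and g(1) = -0.854 < 0.
Newton–Raphson from β = 0.5:
  β = 0.500: g = -0.2036, g' = -0.895 → β = 0.273
  β = 0.273: g = 0.0050, g' = -0.995 → β = 0.277
  β = 0.277: g = 0.0000, g' = -0.989 → β = 0.278
Converged at β = 0.278.
Then V = β·F = 0.2775·131 = 36.4 mol/h and L = F − V = 94.6 mol/h.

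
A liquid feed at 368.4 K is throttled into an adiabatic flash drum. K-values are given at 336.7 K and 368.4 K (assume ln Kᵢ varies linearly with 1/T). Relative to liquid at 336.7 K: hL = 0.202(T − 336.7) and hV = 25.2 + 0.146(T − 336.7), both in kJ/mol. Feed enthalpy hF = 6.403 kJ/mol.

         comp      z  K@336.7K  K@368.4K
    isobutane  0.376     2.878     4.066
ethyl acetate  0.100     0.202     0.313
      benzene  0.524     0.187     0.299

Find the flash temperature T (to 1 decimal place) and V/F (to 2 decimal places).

Adiabatic flash: solve Rachford–Rice at each trial T, then check hF = ψ·hV(T) + (1−ψ)·hL(T).
  T = 336.7 K: K = (2.878, 0.202, 0.187), RR gives ψ = 0.132, H_out = 3.316 kJ/mol
  T = 368.4 K: K = (4.066, 0.313, 0.299), RR gives ψ = 0.335, H_out = 14.241 kJ/mol
  T = 352.5 K: K = (3.446, 0.254, 0.239), RR gives ψ = 0.240, H_out = 9.036 kJ/mol
  T = 344.6 K: K = (3.156, 0.227, 0.212), RR gives ψ = 0.189, H_out = 6.277 kJ/mol
  T = 348.6 K: K = (3.301, 0.240, 0.225), RR gives ψ = 0.216, H_out = 7.694 kJ/mol
  T = 346.6 K: K = (3.228, 0.234, 0.219), RR gives ψ = 0.203, H_out = 6.991 kJ/mol
Linear interpolation between T = 344.6 (H_out = 6.277) and T = 346.6 (H_out = 6.991) on hF = 6.403 gives T ≈ 345.0 K, at which ψ = 0.19.

T = 345.0 K, V/F = 0.19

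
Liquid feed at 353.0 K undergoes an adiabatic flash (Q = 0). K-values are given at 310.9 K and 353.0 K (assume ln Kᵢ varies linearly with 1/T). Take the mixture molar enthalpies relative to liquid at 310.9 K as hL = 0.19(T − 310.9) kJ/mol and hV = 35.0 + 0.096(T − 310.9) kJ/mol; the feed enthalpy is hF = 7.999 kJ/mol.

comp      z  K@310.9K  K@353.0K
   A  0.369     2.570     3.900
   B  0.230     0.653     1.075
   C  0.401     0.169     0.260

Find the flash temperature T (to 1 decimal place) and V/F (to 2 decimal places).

Adiabatic flash: solve Rachford–Rice at each trial T, then check hF = ψ·hV(T) + (1−ψ)·hL(T).
  T = 310.9 K: K = (2.570, 0.653, 0.169), RR gives ψ = 0.154, H_out = 5.393 kJ/mol
  T = 353.0 K: K = (3.900, 1.075, 0.260), RR gives ψ = 0.484, H_out = 23.010 kJ/mol
  T = 331.9 K: K = (3.206, 0.851, 0.212), RR gives ψ = 0.338, H_out = 15.146 kJ/mol
  T = 321.4 K: K = (2.881, 0.749, 0.190), RR gives ψ = 0.253, H_out = 10.604 kJ/mol
  T = 316.1 K: K = (2.722, 0.699, 0.179), RR gives ψ = 0.205, H_out = 8.075 kJ/mol
  T = 313.5 K: K = (2.646, 0.676, 0.174), RR gives ψ = 0.180, H_out = 6.762 kJ/mol
  T = 314.8 K: K = (2.684, 0.688, 0.177), RR gives ψ = 0.193, H_out = 7.425 kJ/mol
Linear interpolation between T = 314.8 (H_out = 7.425) and T = 316.1 (H_out = 8.075) on hF = 7.999 gives T ≈ 315.9 K, at which ψ = 0.20.

T = 315.9 K, V/F = 0.20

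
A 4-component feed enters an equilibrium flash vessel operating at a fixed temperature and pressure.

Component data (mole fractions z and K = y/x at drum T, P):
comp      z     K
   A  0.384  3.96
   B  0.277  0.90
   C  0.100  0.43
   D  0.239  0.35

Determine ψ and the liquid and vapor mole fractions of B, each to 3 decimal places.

Let ψ = V/F and solve Σ zᵢ(Kᵢ−1)/(1+ψ(Kᵢ−1)) = 0.
g(0) = ΣzᵢKᵢ − 1 = 0.897 and g(1) = 1 − Σzᵢ/Kᵢ = -0.320, so a root lies in (0, 1).
Newton iteration, ψ⁰ = 0.68:
  ψ = 0.680: g = -0.0239, g' = -0.785 → ψ = 0.650
  ψ = 0.650: g = -0.0001, g' = -0.781 → ψ = 0.649
Converged at ψ = 0.649.
Compositions from xᵢ = zᵢ/(1+ψ(Kᵢ−1)), yᵢ = Kᵢxᵢ:
  A: x = 0.131, y = 0.520
  B: x = 0.296, y = 0.267
  C: x = 0.159, y = 0.068
  D: x = 0.414, y = 0.145

ψ = 0.649, x_B = 0.296, y_B = 0.267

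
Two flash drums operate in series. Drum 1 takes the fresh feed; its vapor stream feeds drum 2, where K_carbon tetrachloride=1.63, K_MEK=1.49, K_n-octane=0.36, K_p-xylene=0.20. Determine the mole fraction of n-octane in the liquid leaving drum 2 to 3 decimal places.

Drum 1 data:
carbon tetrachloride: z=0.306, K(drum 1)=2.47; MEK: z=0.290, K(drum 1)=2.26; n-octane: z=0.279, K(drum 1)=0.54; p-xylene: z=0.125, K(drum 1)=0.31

x_n-octane (drum 2) = 0.322

Drum 1:
Material balance + equilibrium reduce to Σ zᵢ(Kᵢ−1)/(1+ψ₁(Kᵢ−1)) = 0.
Check two-phase: ΣzᵢKᵢ = 1.601 > 1 and Σzᵢ/Kᵢ = 1.172 > 1, so g(0) = 0.601 > 0 and g(1) = -0.172 < 0.
Newton–Raphson from ψ₁ = 0.63:
  ψ₁ = 0.630: g = 0.1040, g' = -0.625 → ψ₁ = 0.796
  ψ₁ = 0.796: g = -0.0044, g' = -0.695 → ψ₁ = 0.790
Converged at ψ₁ = 0.790.
Drum-1 compositions:
  carbon tetrachloride: x = 0.142, y = 0.350
  MEK: x = 0.145, y = 0.328
  n-octane: x = 0.438, y = 0.237
  p-xylene: x = 0.275, y = 0.085
Drum-2 feed = drum-1 vapor: z₂ = (0.3497, 0.3284, 0.2367, 0.0852).
Drum 2:
Material balance + equilibrium reduce to Σ zᵢ(Kᵢ−1)/(1+ψ₂(Kᵢ−1)) = 0.
Feasibility: ΣzᵢKᵢ = 1.162, Σzᵢ/Kᵢ = 1.518 — both > 1, two phases present.
Newton–Raphson from ψ₂ = 0.5:
  ψ₂ = 0.500: g = -0.0395, g' = -0.492 → ψ₂ = 0.420
  ψ₂ = 0.420: g = -0.0020, g' = -0.446 → ψ₂ = 0.415
Converged at ψ₂ = 0.415.
  carbon tetrachloride: x = 0.277, y = 0.452
  MEK: x = 0.273, y = 0.407
  n-octane: x = 0.322, y = 0.116
  p-xylene: x = 0.128, y = 0.026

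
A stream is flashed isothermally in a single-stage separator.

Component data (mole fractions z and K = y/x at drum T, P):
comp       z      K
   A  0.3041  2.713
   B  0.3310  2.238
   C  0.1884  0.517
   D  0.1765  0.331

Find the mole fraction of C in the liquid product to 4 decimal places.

x_C = 0.3144

Rachford–Rice: g(ψ) = Σ zᵢ(Kᵢ−1)/(1+ψ(Kᵢ−1)) = 0.
Check two-phase: ΣzᵢKᵢ = 1.7216 > 1 and Σzᵢ/Kᵢ = 1.1576 > 1, so g(0) = 0.7216 > 0 and g(1) = -0.1576 < 0.
Iterate (Newton) starting at ψ = 0.5:
  ψ = 0.5000: g = 0.23630, g' = -0.7072 → ψ = 0.8341
  ψ = 0.8341: g = -0.00350, g' = -0.8017 → ψ = 0.8298
Converged at ψ = 0.8298.
Compositions from xᵢ = zᵢ/(1+ψ(Kᵢ−1)), yᵢ = Kᵢxᵢ:
  A: x = 0.1256, y = 0.3407
  B: x = 0.1633, y = 0.3654
  C: x = 0.3144, y = 0.1625
  D: x = 0.3967, y = 0.1313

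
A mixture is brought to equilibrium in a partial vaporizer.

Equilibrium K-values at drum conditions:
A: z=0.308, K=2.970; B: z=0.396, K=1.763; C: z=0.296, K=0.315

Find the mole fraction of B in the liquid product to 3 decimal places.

x_B = 0.249

Newton–Raphson from ψ = 0.5:
  ψ = 0.500: g = 0.2160, g' = -0.745 → ψ = 0.790
  ψ = 0.790: g = -0.0158, g' = -0.932 → ψ = 0.773
Converged at ψ = 0.773.
Compositions from xᵢ = zᵢ/(1+ψ(Kᵢ−1)), yᵢ = Kᵢxᵢ:
  A: x = 0.122, y = 0.363
  B: x = 0.249, y = 0.439
  C: x = 0.629, y = 0.198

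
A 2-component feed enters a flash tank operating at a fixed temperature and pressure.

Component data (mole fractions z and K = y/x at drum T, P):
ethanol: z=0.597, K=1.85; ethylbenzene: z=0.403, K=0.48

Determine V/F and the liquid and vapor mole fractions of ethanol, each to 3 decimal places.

V/F = 0.674, x_ethanol = 0.380, y_ethanol = 0.702

Rachford–Rice: g(V/F) = Σ zᵢ(Kᵢ−1)/(1+V/F(Kᵢ−1)) = 0.
Check two-phase: ΣzᵢKᵢ = 1.298 > 1 and Σzᵢ/Kᵢ = 1.162 > 1, so g(0) = 0.298 > 0 and g(1) = -0.162 < 0.
Newton–Raphson from V/F = 0.43:
  V/F = 0.430: g = 0.1017, g' = -0.412 → V/F = 0.677
  V/F = 0.677: g = -0.0012, g' = -0.433 → V/F = 0.674
Converged at V/F = 0.674.
Compositions from xᵢ = zᵢ/(1+V/F(Kᵢ−1)), yᵢ = Kᵢxᵢ:
  ethanol: x = 0.380, y = 0.702
  ethylbenzene: x = 0.620, y = 0.298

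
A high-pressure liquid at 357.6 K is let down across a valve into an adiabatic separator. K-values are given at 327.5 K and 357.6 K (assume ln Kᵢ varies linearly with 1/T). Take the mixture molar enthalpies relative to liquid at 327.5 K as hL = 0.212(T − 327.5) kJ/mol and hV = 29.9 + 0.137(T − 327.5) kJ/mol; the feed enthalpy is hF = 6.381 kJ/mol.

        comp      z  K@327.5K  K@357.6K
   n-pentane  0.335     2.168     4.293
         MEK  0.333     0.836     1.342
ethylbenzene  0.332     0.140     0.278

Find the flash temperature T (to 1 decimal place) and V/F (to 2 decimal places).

T = 331.5 K, V/F = 0.19

Adiabatic flash: solve Rachford–Rice at each trial T, then check hF = ψ·hV(T) + (1−ψ)·hL(T).
  T = 327.5 K: K = (2.168, 0.836, 0.140), RR gives ψ = 0.074, H_out = 2.210 kJ/mol
  T = 357.6 K: K = (4.293, 1.342, 0.278), RR gives ψ = 0.643, H_out = 24.150 kJ/mol
  T = 342.6 K: K = (3.100, 1.071, 0.201), RR gives ψ = 0.417, H_out = 15.195 kJ/mol
  T = 335.1 K: K = (2.606, 0.950, 0.168), RR gives ψ = 0.273, H_out = 9.615 kJ/mol
  T = 331.3 K: K = (2.380, 0.892, 0.154), RR gives ψ = 0.183, H_out = 6.215 kJ/mol
  T = 333.2 K: K = (2.491, 0.920, 0.161), RR gives ψ = 0.230, H_out = 7.977 kJ/mol
Linear interpolation between T = 331.3 (H_out = 6.215) and T = 333.2 (H_out = 7.977) on hF = 6.381 gives T ≈ 331.5 K, at which ψ = 0.19.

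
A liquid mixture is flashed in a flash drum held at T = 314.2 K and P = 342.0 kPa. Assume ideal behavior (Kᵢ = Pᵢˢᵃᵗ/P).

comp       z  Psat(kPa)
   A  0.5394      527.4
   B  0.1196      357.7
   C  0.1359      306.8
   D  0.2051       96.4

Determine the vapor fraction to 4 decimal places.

Raoult's law: Kᵢ = Pᵢˢᵃᵗ/P = Pᵢˢᵃᵗ/342.0.
  K_A = 527.4/342.0 = 1.542105, K_B = 357.7/342.0 = 1.045906, K_C = 306.8/342.0 = 0.897076, K_D = 96.4/342.0 = 0.281871
Let ψ = V/F and solve Σ zᵢ(Kᵢ−1)/(1+ψ(Kᵢ−1)) = 0.
Check two-phase: ΣzᵢKᵢ = 1.1366 > 1 and Σzᵢ/Kᵢ = 1.3433 > 1, so g(0) = 0.1366 > 0 and g(1) = -0.3433 < 0.
Newton iteration, ψ⁰ = 0.38:
  ψ = 0.3800: g = 0.03074, g' = -0.3109 → ψ = 0.4789
  ψ = 0.4789: g = -0.00168, g' = -0.3475 → ψ = 0.4740
Converged at ψ = 0.4740.

ψ = 0.4740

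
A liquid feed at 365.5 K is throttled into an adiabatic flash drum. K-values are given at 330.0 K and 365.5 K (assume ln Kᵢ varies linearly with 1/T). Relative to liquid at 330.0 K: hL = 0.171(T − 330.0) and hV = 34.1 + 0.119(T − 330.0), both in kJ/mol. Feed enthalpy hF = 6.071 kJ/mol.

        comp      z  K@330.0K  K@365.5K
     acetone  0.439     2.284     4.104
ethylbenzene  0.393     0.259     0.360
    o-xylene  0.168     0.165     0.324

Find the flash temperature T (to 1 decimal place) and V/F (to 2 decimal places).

T = 332.2 K, V/F = 0.17

Adiabatic flash: solve Rachford–Rice at each trial T, then check hF = ψ·hV(T) + (1−ψ)·hL(T).
  T = 330.0 K: K = (2.284, 0.259, 0.165), RR gives ψ = 0.134, H_out = 4.557 kJ/mol
  T = 365.5 K: K = (4.104, 0.360, 0.324), RR gives ψ = 0.494, H_out = 21.992 kJ/mol
  T = 347.8 K: K = (3.110, 0.308, 0.235), RR gives ψ = 0.349, H_out = 14.616 kJ/mol
  T = 338.9 K: K = (2.676, 0.283, 0.198), RR gives ψ = 0.256, H_out = 10.142 kJ/mol
  T = 334.4 K: K = (2.473, 0.271, 0.181), RR gives ψ = 0.199, H_out = 7.504 kJ/mol
  T = 332.2 K: K = (2.377, 0.265, 0.173), RR gives ψ = 0.168, H_out = 6.084 kJ/mol
Linear interpolation between T = 330.0 (H_out = 4.557) and T = 332.2 (H_out = 6.084) on hF = 6.071 gives T ≈ 332.2 K, at which ψ = 0.17.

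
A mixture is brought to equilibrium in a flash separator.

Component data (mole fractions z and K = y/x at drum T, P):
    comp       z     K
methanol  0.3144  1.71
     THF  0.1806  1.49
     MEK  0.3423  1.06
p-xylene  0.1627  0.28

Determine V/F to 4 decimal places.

V/F = 0.6967

Iterate (Newton) starting at V/F = 0.5:
  V/F = 0.5000: g = 0.07272, g' = -0.3214 → V/F = 0.7263
  V/F = 0.7263: g = -0.01332, g' = -0.4643 → V/F = 0.6976
  V/F = 0.6976: g = -0.00041, g' = -0.4366 → V/F = 0.6967
Converged at V/F = 0.6967.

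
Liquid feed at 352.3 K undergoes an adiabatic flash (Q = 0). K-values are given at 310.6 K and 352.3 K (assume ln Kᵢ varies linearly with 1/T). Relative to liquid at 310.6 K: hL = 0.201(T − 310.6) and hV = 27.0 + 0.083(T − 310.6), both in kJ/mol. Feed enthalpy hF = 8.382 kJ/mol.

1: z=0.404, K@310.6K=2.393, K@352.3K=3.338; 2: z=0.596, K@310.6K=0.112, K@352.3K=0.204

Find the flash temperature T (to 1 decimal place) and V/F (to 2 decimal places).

T = 332.6 K, V/F = 0.16

Adiabatic flash: solve Rachford–Rice at each trial T, then check hF = ψ·hV(T) + (1−ψ)·hL(T).
  T = 310.6 K: K = (2.393, 0.112), RR gives ψ = 0.027, H_out = 0.732 kJ/mol
  T = 352.3 K: K = (3.338, 0.204), RR gives ψ = 0.253, H_out = 13.959 kJ/mol
  T = 331.5 K: K = (2.857, 0.154), RR gives ψ = 0.157, H_out = 8.045 kJ/mol
  T = 341.9 K: K = (3.096, 0.178), RR gives ψ = 0.207, H_out = 11.119 kJ/mol
  T = 336.7 K: K = (2.976, 0.166), RR gives ψ = 0.183, H_out = 9.616 kJ/mol
  T = 334.1 K: K = (2.916, 0.160), RR gives ψ = 0.170, H_out = 8.840 kJ/mol
  T = 332.8 K: K = (2.887, 0.157), RR gives ψ = 0.163, H_out = 8.445 kJ/mol
Linear interpolation between T = 331.5 (H_out = 8.045) and T = 332.8 (H_out = 8.445) on hF = 8.382 gives T ≈ 332.6 K, at which ψ = 0.16.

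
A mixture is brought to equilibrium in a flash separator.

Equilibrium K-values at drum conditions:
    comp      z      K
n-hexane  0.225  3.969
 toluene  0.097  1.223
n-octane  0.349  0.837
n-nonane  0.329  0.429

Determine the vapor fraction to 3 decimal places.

ψ = 0.435

Material balance + equilibrium reduce to Σ zᵢ(Kᵢ−1)/(1+ψ(Kᵢ−1)) = 0.
Feasibility: ΣzᵢKᵢ = 1.445, Σzᵢ/Kᵢ = 1.320 — both > 1, two phases present.
Iterate (Newton) starting at ψ = 0.57:
  ψ = 0.570: g = -0.0739, g' = -0.524 → ψ = 0.429
  ψ = 0.429: g = 0.0035, g' = -0.586 → ψ = 0.435
Converged at ψ = 0.435.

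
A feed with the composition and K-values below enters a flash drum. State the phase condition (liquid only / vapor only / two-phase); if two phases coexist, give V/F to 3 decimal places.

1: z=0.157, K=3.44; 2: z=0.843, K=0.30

ΣzᵢKᵢ = 0.793; Σzᵢ/Kᵢ = 2.856.
Since ΣzᵢKᵢ < 1 the mixture is below its bubble point — single liquid phase.

liquid only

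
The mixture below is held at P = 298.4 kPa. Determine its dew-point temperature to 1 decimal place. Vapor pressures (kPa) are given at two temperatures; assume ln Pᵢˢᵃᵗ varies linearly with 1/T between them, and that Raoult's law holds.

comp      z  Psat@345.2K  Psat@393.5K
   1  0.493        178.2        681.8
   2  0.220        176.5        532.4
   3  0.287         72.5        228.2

T = 378.6 K

Dew-point temperature: Σzᵢ·P/Pᵢˢᵃᵗ(T) = 1. Interpolate ln Pᵢˢᵃᵗ = aᵢ + bᵢ/T.
  T = 345.2 K: ΣzᵢP/Pᵢˢᵃᵗ = 2.3787
  T = 393.5 K: ΣzᵢP/Pᵢˢᵃᵗ = 0.7144
  T = 369.4 K: ΣzᵢP/Pᵢˢᵃᵗ = 1.2503
  T = 381.4 K: ΣzᵢP/Pᵢˢᵃᵗ = 0.9376
  T = 375.4 K: ΣzᵢP/Pᵢˢᵃᵗ = 1.0801
  T = 378.4 K: ΣzᵢP/Pᵢˢᵃᵗ = 1.0058
  T = 379.9 K: ΣzᵢP/Pᵢˢᵃᵗ = 0.9709
Interpolating between 378.4 K and 379.9 K gives T ≈ 378.6 K.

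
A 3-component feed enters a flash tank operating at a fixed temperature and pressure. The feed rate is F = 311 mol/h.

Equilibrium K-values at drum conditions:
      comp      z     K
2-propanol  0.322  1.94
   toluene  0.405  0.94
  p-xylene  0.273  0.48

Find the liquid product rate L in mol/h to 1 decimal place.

L = 168.3 mol/h

Newton iteration, V/F⁰ = 0.5:
  V/F = 0.500: g = -0.0110, g' = -0.268 → V/F = 0.459
Converged at V/F = 0.459.
Then V = V/F·F = 0.4590·311 = 142.7 mol/h and L = F − V = 168.3 mol/h.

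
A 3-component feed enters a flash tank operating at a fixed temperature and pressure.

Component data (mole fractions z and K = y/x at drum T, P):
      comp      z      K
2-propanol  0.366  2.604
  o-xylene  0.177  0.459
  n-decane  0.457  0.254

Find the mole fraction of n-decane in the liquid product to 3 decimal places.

Newton iteration, V/F⁰ = 0.5:
  V/F = 0.500: g = -0.3492, g' = -1.034 → V/F = 0.162
  V/F = 0.162: g = -0.0271, g' = -0.984 → V/F = 0.135
Converged at V/F = 0.135.
Compositions from xᵢ = zᵢ/(1+V/F(Kᵢ−1)), yᵢ = Kᵢxᵢ:
  2-propanol: x = 0.301, y = 0.783
  o-xylene: x = 0.191, y = 0.088
  n-decane: x = 0.508, y = 0.129

x_n-decane = 0.508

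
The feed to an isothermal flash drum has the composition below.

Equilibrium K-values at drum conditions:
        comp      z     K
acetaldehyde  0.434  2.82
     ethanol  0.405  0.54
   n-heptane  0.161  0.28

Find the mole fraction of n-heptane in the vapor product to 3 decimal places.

Let ψ = V/F and solve Σ zᵢ(Kᵢ−1)/(1+ψ(Kᵢ−1)) = 0.
g(0) = ΣzᵢKᵢ − 1 = 0.488 and g(1) = 1 − Σzᵢ/Kᵢ = -0.479, so a root lies in (0, 1).
Iterate (Newton) starting at ψ = 0.5:
  ψ = 0.500: g = -0.0095, g' = -0.742 → ψ = 0.487
Converged at ψ = 0.487.
Compositions from xᵢ = zᵢ/(1+ψ(Kᵢ−1)), yᵢ = Kᵢxᵢ:
  acetaldehyde: x = 0.230, y = 0.649
  ethanol: x = 0.522, y = 0.282
  n-heptane: x = 0.248, y = 0.069

y_n-heptane = 0.069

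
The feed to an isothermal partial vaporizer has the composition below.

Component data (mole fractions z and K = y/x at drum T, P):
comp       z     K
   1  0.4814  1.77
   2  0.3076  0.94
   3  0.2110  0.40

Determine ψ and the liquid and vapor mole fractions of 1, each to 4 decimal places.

Material balance + equilibrium reduce to Σ zᵢ(Kᵢ−1)/(1+ψ(Kᵢ−1)) = 0.
g(0) = ΣzᵢKᵢ − 1 = 0.2256 and g(1) = 1 − Σzᵢ/Kᵢ = -0.1267, so a root lies in (0, 1).
Newton iteration, ψ⁰ = 0.59:
  ψ = 0.5900: g = 0.03978, g' = -0.3182 → ψ = 0.7150
  ψ = 0.7150: g = -0.00194, g' = -0.3529 → ψ = 0.7095
Converged at ψ = 0.7095.
Compositions from xᵢ = zᵢ/(1+ψ(Kᵢ−1)), yᵢ = Kᵢxᵢ:
  1: x = 0.3113, y = 0.5510
  2: x = 0.3213, y = 0.3020
  3: x = 0.3674, y = 0.1470

ψ = 0.7095, x_1 = 0.3113, y_1 = 0.5510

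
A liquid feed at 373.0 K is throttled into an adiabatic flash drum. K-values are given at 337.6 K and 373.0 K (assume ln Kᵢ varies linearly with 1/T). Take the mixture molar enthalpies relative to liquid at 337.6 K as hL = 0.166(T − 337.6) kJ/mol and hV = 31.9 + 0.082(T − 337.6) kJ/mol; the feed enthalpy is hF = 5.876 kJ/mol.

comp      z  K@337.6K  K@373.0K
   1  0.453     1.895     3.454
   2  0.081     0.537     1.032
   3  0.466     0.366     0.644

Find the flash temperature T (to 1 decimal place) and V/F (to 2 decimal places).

Adiabatic flash: solve Rachford–Rice at each trial T, then check hF = ψ·hV(T) + (1−ψ)·hL(T).
  T = 337.6 K: K = (1.895, 0.537, 0.366), RR gives ψ = 0.132, H_out = 4.224 kJ/mol
  T = 373.0 K: K = (3.454, 1.032, 0.644), RR gives ψ = 1.000, H_out = 34.803 kJ/mol
  T = 355.3 K: K = (2.597, 0.757, 0.492), RR gives ψ = 0.611, H_out = 21.525 kJ/mol
  T = 346.5 K: K = (2.229, 0.641, 0.426), RR gives ψ = 0.387, H_out = 13.537 kJ/mol
  T = 342.1 K: K = (2.059, 0.588, 0.396), RR gives ψ = 0.269, H_out = 9.212 kJ/mol
  T = 339.9 K: K = (1.978, 0.563, 0.381), RR gives ψ = 0.205, H_out = 6.867 kJ/mol
Linear interpolation between T = 337.6 (H_out = 4.224) and T = 339.9 (H_out = 6.867) on hF = 5.876 gives T ≈ 339.0 K, at which ψ = 0.18.

T = 339.0 K, V/F = 0.18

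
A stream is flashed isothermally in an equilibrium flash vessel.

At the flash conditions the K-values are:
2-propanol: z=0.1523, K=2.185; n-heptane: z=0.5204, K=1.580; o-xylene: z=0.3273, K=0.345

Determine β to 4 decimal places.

Rachford–Rice: g(β) = Σ zᵢ(Kᵢ−1)/(1+β(Kᵢ−1)) = 0.
Feasibility: ΣzᵢKᵢ = 1.2679, Σzᵢ/Kᵢ = 1.3478 — both > 1, two phases present.
Iterate (Newton) starting at β = 0.5:
  β = 0.5000: g = 0.02852, g' = -0.5000 → β = 0.5570
  β = 0.5570: g = -0.00070, g' = -0.5257 → β = 0.5557
Converged at β = 0.5557.

β = 0.5557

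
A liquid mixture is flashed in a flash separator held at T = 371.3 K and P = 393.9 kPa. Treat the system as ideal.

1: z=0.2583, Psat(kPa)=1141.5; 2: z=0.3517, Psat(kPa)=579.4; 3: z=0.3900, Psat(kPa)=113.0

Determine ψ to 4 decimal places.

Raoult's law: Kᵢ = Pᵢˢᵃᵗ/P = Pᵢˢᵃᵗ/393.9.
  K_1 = 1141.5/393.9 = 2.897944, K_2 = 579.4/393.9 = 1.470932, K_3 = 113.0/393.9 = 0.286875
Let ψ = V/F and solve Σ zᵢ(Kᵢ−1)/(1+ψ(Kᵢ−1)) = 0.
Check two-phase: ΣzᵢKᵢ = 1.3777 > 1 and Σzᵢ/Kᵢ = 1.6877 > 1, so g(0) = 0.3777 > 0 and g(1) = -0.6877 < 0.
Newton–Raphson from ψ = 0.5:
  ψ = 0.5000: g = -0.04664, g' = -0.7751 → ψ = 0.4398
  ψ = 0.4398: g = -0.00081, g' = -0.7509 → ψ = 0.4387
Converged at ψ = 0.4387.

ψ = 0.4387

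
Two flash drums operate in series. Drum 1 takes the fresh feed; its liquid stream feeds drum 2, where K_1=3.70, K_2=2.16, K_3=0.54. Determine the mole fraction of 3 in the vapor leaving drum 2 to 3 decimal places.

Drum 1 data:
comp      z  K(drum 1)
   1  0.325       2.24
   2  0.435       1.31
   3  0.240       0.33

Drum 1:
Let ψ₁ = V/F and solve Σ zᵢ(Kᵢ−1)/(1+ψ₁(Kᵢ−1)) = 0.
Check two-phase: ΣzᵢKᵢ = 1.377 > 1 and Σzᵢ/Kᵢ = 1.204 > 1, so g(0) = 0.377 > 0 and g(1) = -0.204 < 0.
Iterate (Newton) starting at ψ₁ = 0.5:
  ψ₁ = 0.500: g = 0.1237, g' = -0.465 → ψ₁ = 0.766
  ψ₁ = 0.766: g = -0.0146, g' = -0.613 → ψ₁ = 0.742
Converged at ψ₁ = 0.742.
Drum-1 compositions:
  1: x = 0.169, y = 0.379
  2: x = 0.354, y = 0.463
  3: x = 0.477, y = 0.157
Drum-2 feed = drum-1 liquid: z₂ = (0.1693, 0.3537, 0.4770).
Drum 2:
Let ψ₂ = V/F and solve Σ zᵢ(Kᵢ−1)/(1+ψ₂(Kᵢ−1)) = 0.
Check two-phase: ΣzᵢKᵢ = 1.648 > 1 and Σzᵢ/Kᵢ = 1.093 > 1, so g(0) = 0.648 > 0 and g(1) = -0.093 < 0.
Newton iteration, ψ₂⁰ = 0.5:
  ψ₂ = 0.500: g = 0.1692, g' = -0.584 → ψ₂ = 0.790
  ψ₂ = 0.790: g = 0.0155, g' = -0.504 → ψ₂ = 0.820
Converged at ψ₂ = 0.820.
  1: x = 0.053, y = 0.195
  2: x = 0.181, y = 0.391
  3: x = 0.766, y = 0.414

y_3 (drum 2) = 0.414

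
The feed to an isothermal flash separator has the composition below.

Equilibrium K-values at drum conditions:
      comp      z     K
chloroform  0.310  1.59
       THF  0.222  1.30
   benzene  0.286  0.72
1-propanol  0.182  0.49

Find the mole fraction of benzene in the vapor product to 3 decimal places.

y_benzene = 0.232

Rachford–Rice: g(ψ) = Σ zᵢ(Kᵢ−1)/(1+ψ(Kᵢ−1)) = 0.
g(0) = ΣzᵢKᵢ − 1 = 0.077 and g(1) = 1 − Σzᵢ/Kᵢ = -0.134, so a root lies in (0, 1).
Iterate (Newton) starting at ψ = 0.63:
  ψ = 0.630: g = -0.0446, g' = -0.207 → ψ = 0.415
  ψ = 0.415: g = -0.0021, g' = -0.190 → ψ = 0.403
Converged at ψ = 0.403.
Compositions from xᵢ = zᵢ/(1+ψ(Kᵢ−1)), yᵢ = Kᵢxᵢ:
  chloroform: x = 0.250, y = 0.398
  THF: x = 0.198, y = 0.257
  benzene: x = 0.322, y = 0.232
  1-propanol: x = 0.229, y = 0.112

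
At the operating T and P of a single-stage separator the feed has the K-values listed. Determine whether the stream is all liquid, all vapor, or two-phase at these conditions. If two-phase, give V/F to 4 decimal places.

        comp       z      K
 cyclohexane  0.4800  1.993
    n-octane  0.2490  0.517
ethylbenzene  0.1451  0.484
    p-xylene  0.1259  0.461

two-phase, V/F = 0.4248

ΣzᵢKᵢ = 1.2136; Σzᵢ/Kᵢ = 1.2954.
Both exceed 1, so a two-phase solution exists.
Material balance + equilibrium reduce to Σ zᵢ(Kᵢ−1)/(1+ψ(Kᵢ−1)) = 0.
Iterate (Newton) starting at ψ = 0.59:
  ψ = 0.5900: g = -0.07479, g' = -0.4603 → ψ = 0.4275
  ψ = 0.4275: g = -0.00121, g' = -0.4509 → ψ = 0.4248
Converged at ψ = 0.4248.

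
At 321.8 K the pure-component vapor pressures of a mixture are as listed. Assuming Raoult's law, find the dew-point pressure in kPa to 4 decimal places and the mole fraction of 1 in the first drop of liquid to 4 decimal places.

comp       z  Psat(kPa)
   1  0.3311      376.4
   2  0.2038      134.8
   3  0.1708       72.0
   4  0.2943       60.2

Pdew = 103.6007 kPa, x_1 = 0.0911

At the dew point ψ → 1, so Σzᵢ/Kᵢ = 1 with Kᵢ = Pᵢˢᵃᵗ/P ⇒ 1/P = Σzᵢ/Pᵢˢᵃᵗ.
1/P = 0.3311/376.4 + 0.2038/134.8 + 0.1708/72.0 + 0.2943/60.2 = 0.0096524 ⇒ P = 103.6007 kPa
xᵢ = zᵢP/Pᵢˢᵃᵗ ⇒ x_1 = 0.3311·103.6007/376.4 = 0.0911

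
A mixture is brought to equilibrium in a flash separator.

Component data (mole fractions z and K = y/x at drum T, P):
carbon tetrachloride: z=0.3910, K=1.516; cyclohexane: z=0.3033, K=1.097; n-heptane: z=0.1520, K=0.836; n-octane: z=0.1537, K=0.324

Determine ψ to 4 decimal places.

Material balance + equilibrium reduce to Σ zᵢ(Kᵢ−1)/(1+ψ(Kᵢ−1)) = 0.
Check two-phase: ΣzᵢKᵢ = 1.1023 > 1 and Σzᵢ/Kᵢ = 1.1906 > 1, so g(0) = 0.1023 > 0 and g(1) = -0.1906 < 0.
Newton iteration, ψ⁰ = 0.5:
  ψ = 0.5000: g = 0.00433, g' = -0.2335 → ψ = 0.5186
  ψ = 0.5186: g = -0.00005, g' = -0.2388 → ψ = 0.5184
Converged at ψ = 0.5184.

ψ = 0.5184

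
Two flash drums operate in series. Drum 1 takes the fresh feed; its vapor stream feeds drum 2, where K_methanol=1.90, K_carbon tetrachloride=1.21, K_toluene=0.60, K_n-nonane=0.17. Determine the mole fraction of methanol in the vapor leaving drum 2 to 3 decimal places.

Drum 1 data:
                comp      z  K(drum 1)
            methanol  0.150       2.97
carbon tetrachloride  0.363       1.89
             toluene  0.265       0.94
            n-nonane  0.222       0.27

Drum 1:
Material balance + equilibrium reduce to Σ zᵢ(Kᵢ−1)/(1+ψ₁(Kᵢ−1)) = 0.
g(0) = ΣzᵢKᵢ − 1 = 0.441 and g(1) = 1 − Σzᵢ/Kᵢ = -0.347, so a root lies in (0, 1).
Iterate (Newton) starting at ψ₁ = 0.58:
  ψ₁ = 0.580: g = 0.0535, g' = -0.609 → ψ₁ = 0.668
  ψ₁ = 0.668: g = -0.0025, g' = -0.673 → ψ₁ = 0.664
Converged at ψ₁ = 0.664.
Drum-1 compositions:
  methanol: x = 0.065, y = 0.193
  carbon tetrachloride: x = 0.228, y = 0.431
  toluene: x = 0.276, y = 0.259
  n-nonane: x = 0.431, y = 0.116
Drum-2 feed = drum-1 vapor: z₂ = (0.1930, 0.4312, 0.2594, 0.1163).
Drum 2:
Material balance + equilibrium reduce to Σ zᵢ(Kᵢ−1)/(1+ψ₂(Kᵢ−1)) = 0.
Feasibility: ΣzᵢKᵢ = 1.064, Σzᵢ/Kᵢ = 1.575 — both > 1, two phases present.
Newton–Raphson from ψ₂ = 0.5:
  ψ₂ = 0.500: g = -0.0930, g' = -0.389 → ψ₂ = 0.261
  ψ₂ = 0.261: g = -0.0126, g' = -0.302 → ψ₂ = 0.219
Converged at ψ₂ = 0.219.
  methanol: x = 0.161, y = 0.306
  carbon tetrachloride: x = 0.412, y = 0.499
  toluene: x = 0.284, y = 0.171
  n-nonane: x = 0.142, y = 0.024

y_methanol (drum 2) = 0.306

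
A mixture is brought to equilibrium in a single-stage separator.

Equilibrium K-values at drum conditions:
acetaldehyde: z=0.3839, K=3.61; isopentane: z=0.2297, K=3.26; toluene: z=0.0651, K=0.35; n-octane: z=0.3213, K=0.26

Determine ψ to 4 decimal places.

Let ψ = V/F and solve Σ zᵢ(Kᵢ−1)/(1+ψ(Kᵢ−1)) = 0.
Check two-phase: ΣzᵢKᵢ = 2.2410 > 1 and Σzᵢ/Kᵢ = 1.5986 > 1, so g(0) = 1.2410 > 0 and g(1) = -0.5986 < 0.
Newton iteration, ψ⁰ = 0.48:
  ψ = 0.4800: g = 0.26353, g' = -1.2665 → ψ = 0.6881
  ψ = 0.6881: g = 0.00058, g' = -1.3346 → ψ = 0.6885
Converged at ψ = 0.6885.

ψ = 0.6885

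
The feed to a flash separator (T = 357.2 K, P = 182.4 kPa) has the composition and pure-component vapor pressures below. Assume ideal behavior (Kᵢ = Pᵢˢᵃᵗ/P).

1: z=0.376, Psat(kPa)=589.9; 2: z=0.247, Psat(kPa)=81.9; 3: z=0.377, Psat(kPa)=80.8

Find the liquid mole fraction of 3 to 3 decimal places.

Raoult's law: Kᵢ = Pᵢˢᵃᵗ/P = Pᵢˢᵃᵗ/182.4.
  K_1 = 589.9/182.4 = 3.23410, K_2 = 81.9/182.4 = 0.44901, K_3 = 80.8/182.4 = 0.44298
Material balance + equilibrium reduce to Σ zᵢ(Kᵢ−1)/(1+β(Kᵢ−1)) = 0.
g(0) = ΣzᵢKᵢ − 1 = 0.494 and g(1) = 1 − Σzᵢ/Kᵢ = -0.517, so a root lies in (0, 1).
Iterate (Newton) starting at β = 0.5:
  β = 0.500: g = -0.0821, g' = -0.786 → β = 0.396
  β = 0.396: g = 0.0026, g' = -0.844 → β = 0.399
Converged at β = 0.399.
Compositions from xᵢ = zᵢ/(1+β(Kᵢ−1)), yᵢ = Kᵢxᵢ:
  1: x = 0.199, y = 0.643
  2: x = 0.317, y = 0.142
  3: x = 0.485, y = 0.215

x_3 = 0.485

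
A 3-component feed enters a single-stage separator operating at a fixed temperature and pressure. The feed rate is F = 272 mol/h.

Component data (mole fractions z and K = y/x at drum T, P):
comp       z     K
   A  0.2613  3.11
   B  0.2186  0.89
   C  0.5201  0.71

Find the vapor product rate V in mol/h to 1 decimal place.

Material balance + equilibrium reduce to Σ zᵢ(Kᵢ−1)/(1+β(Kᵢ−1)) = 0.
Check two-phase: ΣzᵢKᵢ = 1.3765 > 1 and Σzᵢ/Kᵢ = 1.0622 > 1, so g(0) = 0.3765 > 0 and g(1) = -0.0622 < 0.
Newton iteration, β⁰ = 0.5:
  β = 0.5000: g = 0.06644, g' = -0.3383 → β = 0.6964
  β = 0.6964: g = 0.00823, g' = -0.2626 → β = 0.7277
  β = 0.7277: g = 0.00013, g' = -0.2543 → β = 0.7283
Converged at β = 0.7283.
Then V = β·F = 0.7283·272 = 198.1 mol/h and L = F − V = 73.9 mol/h.

V = 198.1 mol/h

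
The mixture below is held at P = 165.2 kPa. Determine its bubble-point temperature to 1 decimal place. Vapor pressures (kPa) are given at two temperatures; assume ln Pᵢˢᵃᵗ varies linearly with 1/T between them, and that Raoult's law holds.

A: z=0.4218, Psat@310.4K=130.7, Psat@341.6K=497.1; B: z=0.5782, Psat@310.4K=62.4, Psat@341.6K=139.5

Bubble-point temperature: ΣzᵢPᵢˢᵃᵗ(T) = P. Interpolate ln Pᵢˢᵃᵗ = aᵢ + bᵢ/T.
  T = 310.4 K: ΣzᵢPᵢˢᵃᵗ = 91.21 kPa
  T = 341.6 K: ΣzᵢPᵢˢᵃᵗ = 290.34 kPa
  T = 326.0 K: ΣzᵢPᵢˢᵃᵗ = 166.00 kPa
  T = 318.2 K: ΣzᵢPᵢˢᵃᵗ = 123.68 kPa
  T = 322.1 K: ΣzᵢPᵢˢᵃᵗ = 143.47 kPa
  T = 324.1 K: ΣzᵢPᵢˢᵃᵗ = 154.66 kPa
Interpolating between 324.1 K and 326.0 K gives T ≈ 325.9 K.

T = 325.9 K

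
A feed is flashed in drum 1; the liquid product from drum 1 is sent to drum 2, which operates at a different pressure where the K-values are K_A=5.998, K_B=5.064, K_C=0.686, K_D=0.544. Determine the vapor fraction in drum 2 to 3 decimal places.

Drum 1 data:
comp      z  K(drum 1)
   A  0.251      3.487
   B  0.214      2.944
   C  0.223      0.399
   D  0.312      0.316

Drum 1:
Rachford–Rice: g(ψ₁) = Σ zᵢ(Kᵢ−1)/(1+ψ₁(Kᵢ−1)) = 0.
Feasibility: ΣzᵢKᵢ = 1.693, Σzᵢ/Kᵢ = 1.691 — both > 1, two phases present.
Iterate (Newton) starting at ψ₁ = 0.5:
  ψ₁ = 0.500: g = -0.0267, g' = -1.018 → ψ₁ = 0.474
Converged at ψ₁ = 0.474.
Drum-1 compositions:
  A: x = 0.115, y = 0.402
  B: x = 0.111, y = 0.328
  C: x = 0.312, y = 0.124
  D: x = 0.462, y = 0.146
Drum-2 feed = drum-1 liquid: z₂ = (0.1152, 0.1114, 0.3118, 0.4616).
Drum 2:
Let ψ₂ = V/F and solve Σ zᵢ(Kᵢ−1)/(1+ψ₂(Kᵢ−1)) = 0.
g(0) = ΣzᵢKᵢ − 1 = 0.720 and g(1) = 1 − Σzᵢ/Kᵢ = -0.344, so a root lies in (0, 1).
Iterate (Newton) starting at ψ₂ = 0.5:
  ψ₂ = 0.500: g = -0.0749, g' = -0.640 → ψ₂ = 0.383
  ψ₂ = 0.383: g = 0.0085, g' = -0.801 → ψ₂ = 0.393
  ψ₂ = 0.393: g = 0.0001, g' = -0.782 → ψ₂ = 0.394
Converged at ψ₂ = 0.394.
  A: x = 0.039, y = 0.233
  B: x = 0.043, y = 0.217
  C: x = 0.356, y = 0.244
  D: x = 0.563, y = 0.306

V/F (drum 2) = 0.394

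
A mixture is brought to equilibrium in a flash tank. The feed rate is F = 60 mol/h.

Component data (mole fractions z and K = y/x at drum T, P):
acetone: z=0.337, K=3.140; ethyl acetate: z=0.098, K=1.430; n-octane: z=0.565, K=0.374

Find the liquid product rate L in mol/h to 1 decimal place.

Material balance + equilibrium reduce to Σ zᵢ(Kᵢ−1)/(1+ψ(Kᵢ−1)) = 0.
Feasibility: ΣzᵢKᵢ = 1.410, Σzᵢ/Kᵢ = 1.687 — both > 1, two phases present.
Newton–Raphson from ψ = 0.5:
  ψ = 0.500: g = -0.1318, g' = -0.842 → ψ = 0.343
  ψ = 0.343: g = 0.0018, g' = -0.886 → ψ = 0.346
Converged at ψ = 0.346.
Then V = ψ·F = 0.3455·60 = 20.7 mol/h and L = F − V = 39.3 mol/h.

L = 39.3 mol/h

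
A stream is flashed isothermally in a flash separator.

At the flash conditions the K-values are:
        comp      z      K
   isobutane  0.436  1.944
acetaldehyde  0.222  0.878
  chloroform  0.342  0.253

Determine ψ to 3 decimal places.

ψ = 0.233

Material balance + equilibrium reduce to Σ zᵢ(Kᵢ−1)/(1+ψ(Kᵢ−1)) = 0.
Feasibility: ΣzᵢKᵢ = 1.129, Σzᵢ/Kᵢ = 1.829 — both > 1, two phases present.
Newton iteration, ψ⁰ = 0.5:
  ψ = 0.500: g = -0.1570, g' = -0.669 → ψ = 0.265
  ψ = 0.265: g = -0.0175, g' = -0.549 → ψ = 0.233
Converged at ψ = 0.233.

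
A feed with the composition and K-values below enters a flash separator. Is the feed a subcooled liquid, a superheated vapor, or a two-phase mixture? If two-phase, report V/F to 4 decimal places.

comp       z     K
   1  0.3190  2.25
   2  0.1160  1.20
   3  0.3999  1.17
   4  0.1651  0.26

two-phase, V/F = 0.7691

ΣzᵢKᵢ = 1.3678; Σzᵢ/Kᵢ = 1.2152.
Both exceed 1, so a two-phase solution exists.
Rachford–Rice: g(ψ) = Σ zᵢ(Kᵢ−1)/(1+ψ(Kᵢ−1)) = 0.
Newton–Raphson from ψ = 0.55:
  ψ = 0.5500: g = 0.11334, g' = -0.4456 → ψ = 0.8044
  ψ = 0.8044: g = -0.02322, g' = -0.6882 → ψ = 0.7706
  ψ = 0.7706: g = -0.00099, g' = -0.6314 → ψ = 0.7691
Converged at ψ = 0.7691.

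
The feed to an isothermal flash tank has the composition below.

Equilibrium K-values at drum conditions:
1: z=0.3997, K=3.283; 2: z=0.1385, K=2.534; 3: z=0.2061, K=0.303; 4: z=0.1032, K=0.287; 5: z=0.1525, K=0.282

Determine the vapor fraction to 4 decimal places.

ψ = 0.5365

Let ψ = V/F and solve Σ zᵢ(Kᵢ−1)/(1+ψ(Kᵢ−1)) = 0.
Check two-phase: ΣzᵢKᵢ = 1.7982 > 1 and Σzᵢ/Kᵢ = 1.7570 > 1, so g(0) = 0.7982 > 0 and g(1) = -0.7570 < 0.
Newton iteration, ψ⁰ = 0.32:
  ψ = 0.3200: g = 0.24742, g' = -1.2287 → ψ = 0.5214
  ψ = 0.5214: g = 0.01689, g' = -1.1157 → ψ = 0.5365
Converged at ψ = 0.5365.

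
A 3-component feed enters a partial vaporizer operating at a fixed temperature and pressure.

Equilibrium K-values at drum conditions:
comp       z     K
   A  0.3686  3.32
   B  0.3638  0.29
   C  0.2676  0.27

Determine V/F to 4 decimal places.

Rachford–Rice: g(V/F) = Σ zᵢ(Kᵢ−1)/(1+V/F(Kᵢ−1)) = 0.
Feasibility: ΣzᵢKᵢ = 1.4015, Σzᵢ/Kᵢ = 2.3566 — both > 1, two phases present.
Newton iteration, V/F⁰ = 0.34:
  V/F = 0.3400: g = -0.12227, g' = -1.1910 → V/F = 0.2373
  V/F = 0.2373: g = 0.00456, g' = -1.2990 → V/F = 0.2408
Converged at V/F = 0.2409.

V/F = 0.2409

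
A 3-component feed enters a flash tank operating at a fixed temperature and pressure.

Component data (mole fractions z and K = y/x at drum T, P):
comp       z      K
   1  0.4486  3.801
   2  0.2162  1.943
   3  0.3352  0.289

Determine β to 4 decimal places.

Let β = V/F and solve Σ zᵢ(Kᵢ−1)/(1+β(Kᵢ−1)) = 0.
g(0) = ΣzᵢKᵢ − 1 = 1.2221 and g(1) = 1 − Σzᵢ/Kᵢ = -0.3892, so a root lies in (0, 1).
Newton iteration, β⁰ = 0.48:
  β = 0.4800: g = 0.31450, g' = -1.1219 → β = 0.7603
  β = 0.7603: g = 0.00147, g' = -1.2274 → β = 0.7615
Converged at β = 0.7615.

β = 0.7615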